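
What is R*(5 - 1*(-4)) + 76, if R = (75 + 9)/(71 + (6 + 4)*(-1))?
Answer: 5392/61 ≈ 88.393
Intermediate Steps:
R = 84/61 (R = 84/(71 + 10*(-1)) = 84/(71 - 10) = 84/61 ≈ 1.3770)
R*(5 - 1*(-4)) + 76 = 84*(5 - 1*(-4))/61 + 76 = 84*(5 + 4)/61 + 76 = (84/61)*9 + 76 = 756/61 + 76 = 5392/61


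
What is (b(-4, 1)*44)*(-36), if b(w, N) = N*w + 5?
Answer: -1584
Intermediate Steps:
b(w, N) = 5 + N*w
(b(-4, 1)*44)*(-36) = ((5 + 1*(-4))*44)*(-36) = ((5 - 4)*44)*(-36) = (1*44)*(-36) = 44*(-36) = -1584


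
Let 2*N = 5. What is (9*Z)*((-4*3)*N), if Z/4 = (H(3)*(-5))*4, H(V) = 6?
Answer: 129600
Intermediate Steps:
N = 5/2 (N = (1/2)*5 = 5/2 ≈ 2.5000)
Z = -480 (Z = 4*((6*(-5))*4) = 4*(-30*4) = 4*(-120) = -480)
(9*Z)*((-4*3)*N) = (9*(-480))*(-4*3*(5/2)) = -(-51840)*5/2 = -4320*(-30) = 129600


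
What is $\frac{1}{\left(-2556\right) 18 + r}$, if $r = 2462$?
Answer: $- \frac{1}{43546} \approx -2.2964 \cdot 10^{-5}$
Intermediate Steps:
$\frac{1}{\left(-2556\right) 18 + r} = \frac{1}{\left(-2556\right) 18 + 2462} = \frac{1}{-46008 + 2462} = \frac{1}{-43546} = - \frac{1}{43546}$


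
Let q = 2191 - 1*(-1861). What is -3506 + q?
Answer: 546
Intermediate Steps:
q = 4052 (q = 2191 + 1861 = 4052)
-3506 + q = -3506 + 4052 = 546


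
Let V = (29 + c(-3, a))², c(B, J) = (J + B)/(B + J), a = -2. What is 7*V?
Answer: 6300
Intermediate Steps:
c(B, J) = 1 (c(B, J) = (B + J)/(B + J) = 1)
V = 900 (V = (29 + 1)² = 30² = 900)
7*V = 7*900 = 6300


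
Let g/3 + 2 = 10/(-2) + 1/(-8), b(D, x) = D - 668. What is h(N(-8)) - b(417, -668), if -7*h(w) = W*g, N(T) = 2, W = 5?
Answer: 14911/56 ≈ 266.27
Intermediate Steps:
b(D, x) = -668 + D
g = -171/8 (g = -6 + 3*(10/(-2) + 1/(-8)) = -6 + 3*(10*(-½) + 1*(-⅛)) = -6 + 3*(-5 - ⅛) = -6 + 3*(-41/8) = -6 - 123/8 = -171/8 ≈ -21.375)
h(w) = 855/56 (h(w) = -5*(-171)/(7*8) = -⅐*(-855/8) = 855/56)
h(N(-8)) - b(417, -668) = 855/56 - (-668 + 417) = 855/56 - 1*(-251) = 855/56 + 251 = 14911/56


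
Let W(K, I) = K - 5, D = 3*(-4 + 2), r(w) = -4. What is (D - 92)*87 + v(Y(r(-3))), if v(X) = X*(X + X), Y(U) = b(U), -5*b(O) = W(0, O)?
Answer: -8524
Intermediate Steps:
D = -6 (D = 3*(-2) = -6)
W(K, I) = -5 + K
b(O) = 1 (b(O) = -(-5 + 0)/5 = -⅕*(-5) = 1)
Y(U) = 1
v(X) = 2*X² (v(X) = X*(2*X) = 2*X²)
(D - 92)*87 + v(Y(r(-3))) = (-6 - 92)*87 + 2*1² = -98*87 + 2*1 = -8526 + 2 = -8524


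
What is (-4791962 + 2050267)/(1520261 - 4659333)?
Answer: 2741695/3139072 ≈ 0.87341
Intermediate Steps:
(-4791962 + 2050267)/(1520261 - 4659333) = -2741695/(-3139072) = -2741695*(-1/3139072) = 2741695/3139072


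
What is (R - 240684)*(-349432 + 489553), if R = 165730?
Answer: -10502629434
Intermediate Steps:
(R - 240684)*(-349432 + 489553) = (165730 - 240684)*(-349432 + 489553) = -74954*140121 = -10502629434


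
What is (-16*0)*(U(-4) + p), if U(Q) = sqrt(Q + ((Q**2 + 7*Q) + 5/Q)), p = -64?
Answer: 0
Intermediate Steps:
U(Q) = sqrt(Q**2 + 5/Q + 8*Q) (U(Q) = sqrt(Q + (Q**2 + 5/Q + 7*Q)) = sqrt(Q**2 + 5/Q + 8*Q))
(-16*0)*(U(-4) + p) = (-16*0)*(sqrt((5 + (-4)**2*(8 - 4))/(-4)) - 64) = 0*(sqrt(-(5 + 16*4)/4) - 64) = 0*(sqrt(-(5 + 64)/4) - 64) = 0*(sqrt(-1/4*69) - 64) = 0*(sqrt(-69/4) - 64) = 0*(I*sqrt(69)/2 - 64) = 0*(-64 + I*sqrt(69)/2) = 0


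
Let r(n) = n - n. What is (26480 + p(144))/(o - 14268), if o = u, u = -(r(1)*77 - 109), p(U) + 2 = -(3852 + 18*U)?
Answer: -20034/14159 ≈ -1.4149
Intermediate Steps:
r(n) = 0
p(U) = -3854 - 18*U (p(U) = -2 - (3852 + 18*U) = -2 - 18*(214 + U) = -2 + (-3852 - 18*U) = -3854 - 18*U)
u = 109 (u = -(0*77 - 109) = -(0 - 109) = -1*(-109) = 109)
o = 109
(26480 + p(144))/(o - 14268) = (26480 + (-3854 - 18*144))/(109 - 14268) = (26480 + (-3854 - 2592))/(-14159) = (26480 - 6446)*(-1/14159) = 20034*(-1/14159) = -20034/14159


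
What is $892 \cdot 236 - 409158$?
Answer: $-198646$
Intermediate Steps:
$892 \cdot 236 - 409158 = 210512 - 409158 = -198646$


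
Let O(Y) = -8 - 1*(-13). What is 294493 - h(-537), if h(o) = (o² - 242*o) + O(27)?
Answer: -123835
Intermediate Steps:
O(Y) = 5 (O(Y) = -8 + 13 = 5)
h(o) = 5 + o² - 242*o (h(o) = (o² - 242*o) + 5 = 5 + o² - 242*o)
294493 - h(-537) = 294493 - (5 + (-537)² - 242*(-537)) = 294493 - (5 + 288369 + 129954) = 294493 - 1*418328 = 294493 - 418328 = -123835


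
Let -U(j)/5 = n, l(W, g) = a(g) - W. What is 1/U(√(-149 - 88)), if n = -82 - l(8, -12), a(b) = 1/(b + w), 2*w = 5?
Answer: 19/7020 ≈ 0.0027066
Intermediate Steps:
w = 5/2 (w = (½)*5 = 5/2 ≈ 2.5000)
a(b) = 1/(5/2 + b) (a(b) = 1/(b + 5/2) = 1/(5/2 + b))
l(W, g) = -W + 2/(5 + 2*g) (l(W, g) = 2/(5 + 2*g) - W = -W + 2/(5 + 2*g))
n = -1404/19 (n = -82 - (1/(5/2 - 12) - 1*8) = -82 - (1/(-19/2) - 8) = -82 - (-2/19 - 8) = -82 - 1*(-154/19) = -82 + 154/19 = -1404/19 ≈ -73.895)
U(j) = 7020/19 (U(j) = -5*(-1404/19) = 7020/19)
1/U(√(-149 - 88)) = 1/(7020/19) = 19/7020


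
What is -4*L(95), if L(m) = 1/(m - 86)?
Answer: -4/9 ≈ -0.44444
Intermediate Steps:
L(m) = 1/(-86 + m)
-4*L(95) = -4/(-86 + 95) = -4/9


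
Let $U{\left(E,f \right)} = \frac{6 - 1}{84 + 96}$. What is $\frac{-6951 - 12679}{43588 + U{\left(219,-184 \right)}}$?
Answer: $- \frac{706680}{1569169} \approx -0.45035$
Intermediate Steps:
$U{\left(E,f \right)} = \frac{1}{36}$ ($U{\left(E,f \right)} = \frac{5}{180} = 5 \cdot \frac{1}{180} = \frac{1}{36}$)
$\frac{-6951 - 12679}{43588 + U{\left(219,-184 \right)}} = \frac{-6951 - 12679}{43588 + \frac{1}{36}} = - \frac{19630}{\frac{1569169}{36}} = \left(-19630\right) \frac{36}{1569169} = - \frac{706680}{1569169}$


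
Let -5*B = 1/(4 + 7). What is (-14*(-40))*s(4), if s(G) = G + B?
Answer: 24528/11 ≈ 2229.8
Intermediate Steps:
B = -1/55 (B = -1/(5*(4 + 7)) = -1/5/11 = -1/5*1/11 = -1/55 ≈ -0.018182)
s(G) = -1/55 + G (s(G) = G - 1/55 = -1/55 + G)
(-14*(-40))*s(4) = (-14*(-40))*(-1/55 + 4) = 560*(219/55) = 24528/11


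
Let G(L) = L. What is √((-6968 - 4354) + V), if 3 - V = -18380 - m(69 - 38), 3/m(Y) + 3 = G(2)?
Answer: √7058 ≈ 84.012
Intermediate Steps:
m(Y) = -3 (m(Y) = 3/(-3 + 2) = 3/(-1) = 3*(-1) = -3)
V = 18380 (V = 3 - (-18380 - 1*(-3)) = 3 - (-18380 + 3) = 3 - 1*(-18377) = 3 + 18377 = 18380)
√((-6968 - 4354) + V) = √((-6968 - 4354) + 18380) = √(-11322 + 18380) = √7058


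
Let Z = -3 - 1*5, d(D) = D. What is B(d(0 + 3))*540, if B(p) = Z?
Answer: -4320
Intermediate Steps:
Z = -8 (Z = -3 - 5 = -8)
B(p) = -8
B(d(0 + 3))*540 = -8*540 = -4320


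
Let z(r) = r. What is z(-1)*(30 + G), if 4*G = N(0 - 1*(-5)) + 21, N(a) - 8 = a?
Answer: -77/2 ≈ -38.500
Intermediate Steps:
N(a) = 8 + a
G = 17/2 (G = ((8 + (0 - 1*(-5))) + 21)/4 = ((8 + (0 + 5)) + 21)/4 = ((8 + 5) + 21)/4 = (13 + 21)/4 = (¼)*34 = 17/2 ≈ 8.5000)
z(-1)*(30 + G) = -(30 + 17/2) = -1*77/2 = -77/2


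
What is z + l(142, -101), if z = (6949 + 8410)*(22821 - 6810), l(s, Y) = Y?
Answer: 245912848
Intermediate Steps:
z = 245912949 (z = 15359*16011 = 245912949)
z + l(142, -101) = 245912949 - 101 = 245912848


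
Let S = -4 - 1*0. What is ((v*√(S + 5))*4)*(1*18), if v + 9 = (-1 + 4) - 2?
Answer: -576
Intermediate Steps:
S = -4 (S = -4 + 0 = -4)
v = -8 (v = -9 + ((-1 + 4) - 2) = -9 + (3 - 2) = -9 + 1 = -8)
((v*√(S + 5))*4)*(1*18) = (-8*√(-4 + 5)*4)*(1*18) = (-8*√1*4)*18 = (-8*1*4)*18 = -8*4*18 = -32*18 = -576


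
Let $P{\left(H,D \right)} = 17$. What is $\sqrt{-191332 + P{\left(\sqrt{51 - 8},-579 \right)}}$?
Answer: $i \sqrt{191315} \approx 437.4 i$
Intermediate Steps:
$\sqrt{-191332 + P{\left(\sqrt{51 - 8},-579 \right)}} = \sqrt{-191332 + 17} = \sqrt{-191315} = i \sqrt{191315}$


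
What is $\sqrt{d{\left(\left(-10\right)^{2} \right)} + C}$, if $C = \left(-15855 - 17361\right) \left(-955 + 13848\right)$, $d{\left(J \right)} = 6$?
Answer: $i \sqrt{428253882} \approx 20694.0 i$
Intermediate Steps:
$C = -428253888$ ($C = \left(-33216\right) 12893 = -428253888$)
$\sqrt{d{\left(\left(-10\right)^{2} \right)} + C} = \sqrt{6 - 428253888} = \sqrt{-428253882} = i \sqrt{428253882}$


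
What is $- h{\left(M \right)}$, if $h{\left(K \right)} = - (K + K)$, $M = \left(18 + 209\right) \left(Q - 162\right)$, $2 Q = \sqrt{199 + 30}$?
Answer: $-73548 + 227 \sqrt{229} \approx -70113.0$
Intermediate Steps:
$Q = \frac{\sqrt{229}}{2}$ ($Q = \frac{\sqrt{199 + 30}}{2} = \frac{\sqrt{229}}{2} \approx 7.5664$)
$M = -36774 + \frac{227 \sqrt{229}}{2}$ ($M = \left(18 + 209\right) \left(\frac{\sqrt{229}}{2} - 162\right) = 227 \left(-162 + \frac{\sqrt{229}}{2}\right) = -36774 + \frac{227 \sqrt{229}}{2} \approx -35056.0$)
$h{\left(K \right)} = - 2 K$
$- h{\left(M \right)} = - \left(-2\right) \left(-36774 + \frac{227 \sqrt{229}}{2}\right) = - (73548 - 227 \sqrt{229}) = -73548 + 227 \sqrt{229}$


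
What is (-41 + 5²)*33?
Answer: -528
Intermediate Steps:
(-41 + 5²)*33 = (-41 + 25)*33 = -16*33 = -528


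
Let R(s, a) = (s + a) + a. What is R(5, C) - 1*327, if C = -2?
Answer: -326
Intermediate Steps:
R(s, a) = s + 2*a (R(s, a) = (a + s) + a = s + 2*a)
R(5, C) - 1*327 = (5 + 2*(-2)) - 1*327 = (5 - 4) - 327 = 1 - 327 = -326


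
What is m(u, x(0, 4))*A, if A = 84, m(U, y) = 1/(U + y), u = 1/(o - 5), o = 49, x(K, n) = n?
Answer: 1232/59 ≈ 20.881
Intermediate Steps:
u = 1/44 (u = 1/(49 - 5) = 1/44 ≈ 0.022727)
m(u, x(0, 4))*A = 84/(1/44 + 4) = 84/(177/44) = (44/177)*84 = 1232/59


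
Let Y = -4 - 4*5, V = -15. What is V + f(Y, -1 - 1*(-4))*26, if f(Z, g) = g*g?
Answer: 219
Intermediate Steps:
Y = -24 (Y = -4 - 20 = -24)
f(Z, g) = g²
V + f(Y, -1 - 1*(-4))*26 = -15 + (-1 - 1*(-4))²*26 = -15 + (-1 + 4)²*26 = -15 + 3²*26 = -15 + 9*26 = -15 + 234 = 219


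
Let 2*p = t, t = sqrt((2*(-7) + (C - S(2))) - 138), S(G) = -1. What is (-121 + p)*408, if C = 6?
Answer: -49368 + 204*I*sqrt(145) ≈ -49368.0 + 2456.5*I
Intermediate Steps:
t = I*sqrt(145) (t = sqrt((2*(-7) + (6 - 1*(-1))) - 138) = sqrt((-14 + (6 + 1)) - 138) = sqrt((-14 + 7) - 138) = sqrt(-7 - 138) = sqrt(-145) = I*sqrt(145) ≈ 12.042*I)
p = I*sqrt(145)/2 (p = (I*sqrt(145))/2 = I*sqrt(145)/2 ≈ 6.0208*I)
(-121 + p)*408 = (-121 + I*sqrt(145)/2)*408 = -49368 + 204*I*sqrt(145)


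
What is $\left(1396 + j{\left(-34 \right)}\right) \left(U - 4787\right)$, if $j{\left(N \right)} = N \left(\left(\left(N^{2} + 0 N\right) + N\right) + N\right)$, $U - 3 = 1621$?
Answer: $112590148$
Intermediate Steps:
$U = 1624$ ($U = 3 + 1621 = 1624$)
$j{\left(N \right)} = N \left(N^{2} + 2 N\right)$ ($j{\left(N \right)} = N \left(\left(\left(N^{2} + 0\right) + N\right) + N\right) = N \left(\left(N^{2} + N\right) + N\right) = N \left(\left(N + N^{2}\right) + N\right) = N \left(N^{2} + 2 N\right)$)
$\left(1396 + j{\left(-34 \right)}\right) \left(U - 4787\right) = \left(1396 + \left(-34\right)^{2} \left(2 - 34\right)\right) \left(1624 - 4787\right) = \left(1396 + 1156 \left(-32\right)\right) \left(-3163\right) = \left(1396 - 36992\right) \left(-3163\right) = \left(-35596\right) \left(-3163\right) = 112590148$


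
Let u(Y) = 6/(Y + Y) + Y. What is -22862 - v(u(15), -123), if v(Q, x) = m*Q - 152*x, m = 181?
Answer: -221546/5 ≈ -44309.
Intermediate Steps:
u(Y) = Y + 3/Y (u(Y) = 6/((2*Y)) + Y = 6*(1/(2*Y)) + Y = 3/Y + Y = Y + 3/Y)
v(Q, x) = -152*x + 181*Q (v(Q, x) = 181*Q - 152*x = -152*x + 181*Q)
-22862 - v(u(15), -123) = -22862 - (-152*(-123) + 181*(15 + 3/15)) = -22862 - (18696 + 181*(15 + 3*(1/15))) = -22862 - (18696 + 181*(15 + 1/5)) = -22862 - (18696 + 181*(76/5)) = -22862 - (18696 + 13756/5) = -22862 - 1*107236/5 = -22862 - 107236/5 = -221546/5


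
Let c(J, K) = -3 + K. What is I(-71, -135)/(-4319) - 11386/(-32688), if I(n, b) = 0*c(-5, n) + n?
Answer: 25748491/70589736 ≈ 0.36476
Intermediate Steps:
I(n, b) = n (I(n, b) = 0*(-3 + n) + n = 0 + n = n)
I(-71, -135)/(-4319) - 11386/(-32688) = -71/(-4319) - 11386/(-32688) = -71*(-1/4319) - 11386*(-1/32688) = 71/4319 + 5693/16344 = 25748491/70589736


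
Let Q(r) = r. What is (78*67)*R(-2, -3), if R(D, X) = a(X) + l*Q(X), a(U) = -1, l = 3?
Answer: -52260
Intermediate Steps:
R(D, X) = -1 + 3*X
(78*67)*R(-2, -3) = (78*67)*(-1 + 3*(-3)) = 5226*(-1 - 9) = 5226*(-10) = -52260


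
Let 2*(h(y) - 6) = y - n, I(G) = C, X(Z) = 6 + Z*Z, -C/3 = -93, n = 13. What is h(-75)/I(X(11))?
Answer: -38/279 ≈ -0.13620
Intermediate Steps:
C = 279 (C = -3*(-93) = 279)
X(Z) = 6 + Z²
I(G) = 279
h(y) = -½ + y/2 (h(y) = 6 + (y - 1*13)/2 = 6 + (y - 13)/2 = 6 + (-13 + y)/2 = 6 + (-13/2 + y/2) = -½ + y/2)
h(-75)/I(X(11)) = (-½ + (½)*(-75))/279 = (-½ - 75/2)*(1/279) = -38*1/279 = -38/279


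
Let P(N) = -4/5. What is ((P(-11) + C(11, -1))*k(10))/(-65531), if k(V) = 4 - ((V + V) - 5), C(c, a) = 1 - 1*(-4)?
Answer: 231/327655 ≈ 0.00070501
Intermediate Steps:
P(N) = -4/5 (P(N) = -4*1/5 = -4/5)
C(c, a) = 5 (C(c, a) = 1 + 4 = 5)
k(V) = 9 - 2*V (k(V) = 4 - (2*V - 5) = 4 - (-5 + 2*V) = 4 + (5 - 2*V) = 9 - 2*V)
((P(-11) + C(11, -1))*k(10))/(-65531) = ((-4/5 + 5)*(9 - 2*10))/(-65531) = (21*(9 - 20)/5)*(-1/65531) = ((21/5)*(-11))*(-1/65531) = -231/5*(-1/65531) = 231/327655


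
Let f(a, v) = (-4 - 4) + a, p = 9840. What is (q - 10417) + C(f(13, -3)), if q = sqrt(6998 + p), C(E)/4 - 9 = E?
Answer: -10361 + sqrt(16838) ≈ -10231.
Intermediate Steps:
f(a, v) = -8 + a
C(E) = 36 + 4*E
q = sqrt(16838) (q = sqrt(6998 + 9840) = sqrt(16838) ≈ 129.76)
(q - 10417) + C(f(13, -3)) = (sqrt(16838) - 10417) + (36 + 4*(-8 + 13)) = (-10417 + sqrt(16838)) + (36 + 4*5) = (-10417 + sqrt(16838)) + (36 + 20) = (-10417 + sqrt(16838)) + 56 = -10361 + sqrt(16838)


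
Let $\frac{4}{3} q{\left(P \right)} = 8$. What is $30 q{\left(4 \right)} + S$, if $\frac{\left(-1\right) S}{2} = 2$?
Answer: $176$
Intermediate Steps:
$S = -4$ ($S = \left(-2\right) 2 = -4$)
$q{\left(P \right)} = 6$ ($q{\left(P \right)} = \frac{3}{4} \cdot 8 = 6$)
$30 q{\left(4 \right)} + S = 30 \cdot 6 - 4 = 180 - 4 = 176$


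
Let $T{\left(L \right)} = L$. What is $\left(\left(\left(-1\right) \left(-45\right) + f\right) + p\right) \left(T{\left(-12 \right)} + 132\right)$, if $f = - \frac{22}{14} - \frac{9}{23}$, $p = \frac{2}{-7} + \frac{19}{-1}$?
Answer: $\frac{458880}{161} \approx 2850.2$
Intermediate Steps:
$p = - \frac{135}{7}$ ($p = 2 \left(- \frac{1}{7}\right) + 19 \left(-1\right) = - \frac{2}{7} - 19 = - \frac{135}{7} \approx -19.286$)
$f = - \frac{316}{161}$ ($f = \left(-22\right) \frac{1}{14} - \frac{9}{23} = - \frac{11}{7} - \frac{9}{23} = - \frac{316}{161} \approx -1.9627$)
$\left(\left(\left(-1\right) \left(-45\right) + f\right) + p\right) \left(T{\left(-12 \right)} + 132\right) = \left(\left(\left(-1\right) \left(-45\right) - \frac{316}{161}\right) - \frac{135}{7}\right) \left(-12 + 132\right) = \left(\left(45 - \frac{316}{161}\right) - \frac{135}{7}\right) 120 = \left(\frac{6929}{161} - \frac{135}{7}\right) 120 = \frac{3824}{161} \cdot 120 = \frac{458880}{161}$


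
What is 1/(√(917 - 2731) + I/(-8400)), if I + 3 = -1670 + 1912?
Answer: -2007600/127995897121 - 70560000*I*√1814/127995897121 ≈ -1.5685e-5 - 0.023479*I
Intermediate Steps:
I = 239 (I = -3 + (-1670 + 1912) = -3 + 242 = 239)
1/(√(917 - 2731) + I/(-8400)) = 1/(√(917 - 2731) + 239/(-8400)) = 1/(√(-1814) + 239*(-1/8400)) = 1/(I*√1814 - 239/8400) = 1/(-239/8400 + I*√1814)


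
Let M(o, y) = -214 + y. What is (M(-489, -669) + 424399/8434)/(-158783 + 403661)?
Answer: -2340941/688433684 ≈ -0.0034004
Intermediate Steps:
(M(-489, -669) + 424399/8434)/(-158783 + 403661) = ((-214 - 669) + 424399/8434)/(-158783 + 403661) = (-883 + 424399*(1/8434))/244878 = (-883 + 424399/8434)*(1/244878) = -7022823/8434*1/244878 = -2340941/688433684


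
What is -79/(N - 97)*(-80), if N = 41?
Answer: -790/7 ≈ -112.86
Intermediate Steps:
-79/(N - 97)*(-80) = -79/(41 - 97)*(-80) = -79/(-56)*(-80) = -79*(-1/56)*(-80) = (79/56)*(-80) = -790/7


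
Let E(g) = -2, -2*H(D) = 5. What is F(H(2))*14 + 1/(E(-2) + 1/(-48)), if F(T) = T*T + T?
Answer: 10089/194 ≈ 52.005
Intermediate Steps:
H(D) = -5/2 (H(D) = -1/2*5 = -5/2)
F(T) = T + T**2 (F(T) = T**2 + T = T + T**2)
F(H(2))*14 + 1/(E(-2) + 1/(-48)) = -5*(1 - 5/2)/2*14 + 1/(-2 + 1/(-48)) = -5/2*(-3/2)*14 + 1/(-2 - 1/48) = (15/4)*14 + 1/(-97/48) = 105/2 - 48/97 = 10089/194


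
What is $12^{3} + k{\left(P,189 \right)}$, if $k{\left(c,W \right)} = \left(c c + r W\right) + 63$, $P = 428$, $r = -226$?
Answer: $142261$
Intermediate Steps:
$k{\left(c,W \right)} = 63 + c^{2} - 226 W$ ($k{\left(c,W \right)} = \left(c c - 226 W\right) + 63 = \left(c^{2} - 226 W\right) + 63 = 63 + c^{2} - 226 W$)
$12^{3} + k{\left(P,189 \right)} = 12^{3} + \left(63 + 428^{2} - 42714\right) = 1728 + \left(63 + 183184 - 42714\right) = 1728 + 140533 = 142261$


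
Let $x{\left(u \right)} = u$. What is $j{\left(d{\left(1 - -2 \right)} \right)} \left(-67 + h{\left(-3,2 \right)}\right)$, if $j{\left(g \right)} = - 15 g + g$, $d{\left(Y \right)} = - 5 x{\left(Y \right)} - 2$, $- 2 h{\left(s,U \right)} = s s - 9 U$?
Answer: $-14875$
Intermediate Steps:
$h{\left(s,U \right)} = - \frac{s^{2}}{2} + \frac{9 U}{2}$ ($h{\left(s,U \right)} = - \frac{s s - 9 U}{2} = - \frac{s^{2} - 9 U}{2} = - \frac{s^{2}}{2} + \frac{9 U}{2}$)
$d{\left(Y \right)} = -2 - 5 Y$ ($d{\left(Y \right)} = - 5 Y - 2 = -2 - 5 Y$)
$j{\left(g \right)} = - 14 g$
$j{\left(d{\left(1 - -2 \right)} \right)} \left(-67 + h{\left(-3,2 \right)}\right) = - 14 \left(-2 - 5 \left(1 - -2\right)\right) \left(-67 + \left(- \frac{\left(-3\right)^{2}}{2} + \frac{9}{2} \cdot 2\right)\right) = - 14 \left(-2 - 5 \left(1 + 2\right)\right) \left(-67 + \left(\left(- \frac{1}{2}\right) 9 + 9\right)\right) = - 14 \left(-2 - 15\right) \left(-67 + \left(- \frac{9}{2} + 9\right)\right) = - 14 \left(-2 - 15\right) \left(-67 + \frac{9}{2}\right) = \left(-14\right) \left(-17\right) \left(- \frac{125}{2}\right) = 238 \left(- \frac{125}{2}\right) = -14875$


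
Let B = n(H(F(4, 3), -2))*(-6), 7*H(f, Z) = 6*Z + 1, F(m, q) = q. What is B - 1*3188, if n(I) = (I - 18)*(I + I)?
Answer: -174296/49 ≈ -3557.1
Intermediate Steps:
H(f, Z) = ⅐ + 6*Z/7 (H(f, Z) = (6*Z + 1)/7 = (1 + 6*Z)/7 = ⅐ + 6*Z/7)
n(I) = 2*I*(-18 + I) (n(I) = (-18 + I)*(2*I) = 2*I*(-18 + I))
B = -18084/49 (B = (2*(⅐ + (6/7)*(-2))*(-18 + (⅐ + (6/7)*(-2))))*(-6) = (2*(⅐ - 12/7)*(-18 + (⅐ - 12/7)))*(-6) = (2*(-11/7)*(-18 - 11/7))*(-6) = (2*(-11/7)*(-137/7))*(-6) = (3014/49)*(-6) = -18084/49 ≈ -369.06)
B - 1*3188 = -18084/49 - 1*3188 = -18084/49 - 3188 = -174296/49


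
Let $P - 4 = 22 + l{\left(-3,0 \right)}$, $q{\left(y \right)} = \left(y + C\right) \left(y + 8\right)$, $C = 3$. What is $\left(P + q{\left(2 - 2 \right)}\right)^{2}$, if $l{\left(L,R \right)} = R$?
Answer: $2500$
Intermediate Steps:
$q{\left(y \right)} = \left(3 + y\right) \left(8 + y\right)$ ($q{\left(y \right)} = \left(y + 3\right) \left(y + 8\right) = \left(3 + y\right) \left(8 + y\right)$)
$P = 26$ ($P = 4 + \left(22 + 0\right) = 4 + 22 = 26$)
$\left(P + q{\left(2 - 2 \right)}\right)^{2} = \left(26 + \left(24 + \left(2 - 2\right)^{2} + 11 \left(2 - 2\right)\right)\right)^{2} = \left(26 + \left(24 + 0^{2} + 11 \cdot 0\right)\right)^{2} = \left(26 + \left(24 + 0 + 0\right)\right)^{2} = \left(26 + 24\right)^{2} = 50^{2} = 2500$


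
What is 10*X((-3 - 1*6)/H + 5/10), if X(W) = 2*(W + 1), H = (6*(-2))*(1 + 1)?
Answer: 75/2 ≈ 37.500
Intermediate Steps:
H = -24 (H = -12*2 = -24)
X(W) = 2 + 2*W (X(W) = 2*(1 + W) = 2 + 2*W)
10*X((-3 - 1*6)/H + 5/10) = 10*(2 + 2*((-3 - 1*6)/(-24) + 5/10)) = 10*(2 + 2*((-3 - 6)*(-1/24) + 5*(⅒))) = 10*(2 + 2*(-9*(-1/24) + ½)) = 10*(2 + 2*(3/8 + ½)) = 10*(2 + 2*(7/8)) = 10*(2 + 7/4) = 10*(15/4) = 75/2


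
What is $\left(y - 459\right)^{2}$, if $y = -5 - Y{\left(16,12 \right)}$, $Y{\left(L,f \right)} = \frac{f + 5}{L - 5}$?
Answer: $\frac{26224641}{121} \approx 2.1673 \cdot 10^{5}$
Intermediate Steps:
$Y{\left(L,f \right)} = \frac{5 + f}{-5 + L}$
$y = - \frac{72}{11}$ ($y = -5 - \frac{5 + 12}{-5 + 16} = -5 - \frac{1}{11} \cdot 17 = -5 - \frac{17}{11} = - \frac{72}{11} \approx -6.5455$)
$\left(y - 459\right)^{2} = \left(- \frac{72}{11} - 459\right)^{2} = \left(- \frac{5121}{11}\right)^{2} = \frac{26224641}{121}$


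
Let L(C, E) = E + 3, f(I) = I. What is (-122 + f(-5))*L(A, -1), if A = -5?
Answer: -254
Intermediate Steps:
L(C, E) = 3 + E
(-122 + f(-5))*L(A, -1) = (-122 - 5)*(3 - 1) = -127*2 = -254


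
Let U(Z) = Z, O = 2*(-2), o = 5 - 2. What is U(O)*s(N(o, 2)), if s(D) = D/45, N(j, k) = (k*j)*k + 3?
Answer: -4/3 ≈ -1.3333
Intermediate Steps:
o = 3
N(j, k) = 3 + j*k**2 (N(j, k) = (j*k)*k + 3 = j*k**2 + 3 = 3 + j*k**2)
s(D) = D/45 (s(D) = D*(1/45) = D/45)
O = -4
U(O)*s(N(o, 2)) = -4*(3 + 3*2**2)/45 = -4*(3 + 3*4)/45 = -4*(3 + 12)/45 = -4*15/45 = -4*1/3 = -4/3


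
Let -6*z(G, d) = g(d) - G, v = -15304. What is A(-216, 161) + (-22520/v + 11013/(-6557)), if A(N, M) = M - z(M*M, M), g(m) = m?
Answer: -155510107519/37630623 ≈ -4132.5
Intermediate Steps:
z(G, d) = -d/6 + G/6 (z(G, d) = -(d - G)/6 = -d/6 + G/6)
A(N, M) = -M²/6 + 7*M/6 (A(N, M) = M - (-M/6 + (M*M)/6) = M - (-M/6 + M²/6) = M + (-M²/6 + M/6) = -M²/6 + 7*M/6)
A(-216, 161) + (-22520/v + 11013/(-6557)) = (⅙)*161*(7 - 1*161) + (-22520/(-15304) + 11013/(-6557)) = (⅙)*161*(7 - 161) + (-22520*(-1/15304) + 11013*(-1/6557)) = (⅙)*161*(-154) + (2815/1913 - 11013/6557) = -12397/3 - 2609914/12543541 = -155510107519/37630623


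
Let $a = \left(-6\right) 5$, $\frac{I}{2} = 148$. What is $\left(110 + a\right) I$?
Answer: $23680$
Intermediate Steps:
$I = 296$ ($I = 2 \cdot 148 = 296$)
$a = -30$
$\left(110 + a\right) I = \left(110 - 30\right) 296 = 80 \cdot 296 = 23680$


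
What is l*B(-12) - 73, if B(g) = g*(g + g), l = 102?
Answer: 29303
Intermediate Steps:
B(g) = 2*g² (B(g) = g*(2*g) = 2*g²)
l*B(-12) - 73 = 102*(2*(-12)²) - 73 = 102*(2*144) - 73 = 102*288 - 73 = 29376 - 73 = 29303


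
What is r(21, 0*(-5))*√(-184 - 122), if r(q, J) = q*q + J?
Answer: 1323*I*√34 ≈ 7714.4*I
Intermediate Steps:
r(q, J) = J + q² (r(q, J) = q² + J = J + q²)
r(21, 0*(-5))*√(-184 - 122) = (0*(-5) + 21²)*√(-184 - 122) = (0 + 441)*√(-306) = 441*(3*I*√34) = 1323*I*√34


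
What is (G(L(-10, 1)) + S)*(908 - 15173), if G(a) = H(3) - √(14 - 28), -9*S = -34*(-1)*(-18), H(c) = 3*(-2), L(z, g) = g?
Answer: -884430 + 14265*I*√14 ≈ -8.8443e+5 + 53375.0*I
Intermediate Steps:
H(c) = -6
S = 68 (S = -(-34*(-1))*(-18)/9 = -34*(-18)/9 = -⅑*(-612) = 68)
G(a) = -6 - I*√14 (G(a) = -6 - √(14 - 28) = -6 - √(-14) = -6 - I*√14)
(G(L(-10, 1)) + S)*(908 - 15173) = ((-6 - I*√14) + 68)*(908 - 15173) = (62 - I*√14)*(-14265) = -884430 + 14265*I*√14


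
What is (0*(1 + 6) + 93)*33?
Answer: 3069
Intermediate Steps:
(0*(1 + 6) + 93)*33 = (0*7 + 93)*33 = (0 + 93)*33 = 93*33 = 3069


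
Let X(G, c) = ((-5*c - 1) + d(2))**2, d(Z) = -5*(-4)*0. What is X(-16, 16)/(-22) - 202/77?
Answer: -46331/154 ≈ -300.85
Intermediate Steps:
d(Z) = 0 (d(Z) = 20*0 = 0)
X(G, c) = (-1 - 5*c)**2 (X(G, c) = ((-5*c - 1) + 0)**2 = ((-1 - 5*c) + 0)**2 = (-1 - 5*c)**2)
X(-16, 16)/(-22) - 202/77 = (1 + 5*16)**2/(-22) - 202/77 = (1 + 80)**2*(-1/22) - 202*1/77 = 81**2*(-1/22) - 202/77 = 6561*(-1/22) - 202/77 = -6561/22 - 202/77 = -46331/154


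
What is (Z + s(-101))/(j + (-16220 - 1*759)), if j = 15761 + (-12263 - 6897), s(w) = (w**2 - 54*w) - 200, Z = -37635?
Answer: 11090/10189 ≈ 1.0884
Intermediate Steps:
s(w) = -200 + w**2 - 54*w
j = -3399 (j = 15761 - 19160 = -3399)
(Z + s(-101))/(j + (-16220 - 1*759)) = (-37635 + (-200 + (-101)**2 - 54*(-101)))/(-3399 + (-16220 - 1*759)) = (-37635 + (-200 + 10201 + 5454))/(-3399 + (-16220 - 759)) = (-37635 + 15455)/(-3399 - 16979) = -22180/(-20378) = -22180*(-1/20378) = 11090/10189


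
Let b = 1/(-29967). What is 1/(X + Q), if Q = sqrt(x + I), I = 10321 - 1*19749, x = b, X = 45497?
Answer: 1363408599/62031283557580 - I*sqrt(8466542857059)/62031283557580 ≈ 2.1979e-5 - 4.6907e-8*I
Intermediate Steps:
b = -1/29967 ≈ -3.3370e-5
x = -1/29967 ≈ -3.3370e-5
I = -9428 (I = 10321 - 19749 = -9428)
Q = I*sqrt(8466542857059)/29967 (Q = sqrt(-1/29967 - 9428) = sqrt(-282528877/29967) = I*sqrt(8466542857059)/29967 ≈ 97.098*I)
1/(X + Q) = 1/(45497 + I*sqrt(8466542857059)/29967)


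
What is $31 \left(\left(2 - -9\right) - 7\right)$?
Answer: $124$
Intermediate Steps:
$31 \left(\left(2 - -9\right) - 7\right) = 31 \left(\left(2 + \left(-4 + 13\right)\right) - 7\right) = 31 \left(\left(2 + 9\right) - 7\right) = 31 \left(11 - 7\right) = 31 \cdot 4 = 124$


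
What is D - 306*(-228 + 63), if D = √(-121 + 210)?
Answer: 50490 + √89 ≈ 50499.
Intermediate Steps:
D = √89 ≈ 9.4340
D - 306*(-228 + 63) = √89 - 306*(-228 + 63) = √89 - 306*(-165) = √89 + 50490 = 50490 + √89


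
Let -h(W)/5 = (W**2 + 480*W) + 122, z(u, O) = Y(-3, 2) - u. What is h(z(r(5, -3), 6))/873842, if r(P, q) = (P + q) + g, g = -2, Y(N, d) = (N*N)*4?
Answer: -46745/436921 ≈ -0.10699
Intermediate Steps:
Y(N, d) = 4*N**2 (Y(N, d) = N**2*4 = 4*N**2)
r(P, q) = -2 + P + q (r(P, q) = (P + q) - 2 = -2 + P + q)
z(u, O) = 36 - u (z(u, O) = 4*(-3)**2 - u = 4*9 - u = 36 - u)
h(W) = -610 - 2400*W - 5*W**2 (h(W) = -5*((W**2 + 480*W) + 122) = -5*(122 + W**2 + 480*W) = -610 - 2400*W - 5*W**2)
h(z(r(5, -3), 6))/873842 = (-610 - 2400*(36 - (-2 + 5 - 3)) - 5*(36 - (-2 + 5 - 3))**2)/873842 = (-610 - 2400*(36 - 1*0) - 5*(36 - 1*0)**2)*(1/873842) = (-610 - 2400*(36 + 0) - 5*(36 + 0)**2)*(1/873842) = (-610 - 2400*36 - 5*36**2)*(1/873842) = (-610 - 86400 - 5*1296)*(1/873842) = (-610 - 86400 - 6480)*(1/873842) = -93490*1/873842 = -46745/436921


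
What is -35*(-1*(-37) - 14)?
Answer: -805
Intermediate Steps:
-35*(-1*(-37) - 14) = -35*(37 - 14) = -35*23 = -805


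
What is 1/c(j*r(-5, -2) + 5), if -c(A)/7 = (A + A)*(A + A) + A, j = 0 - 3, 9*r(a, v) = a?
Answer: -9/11620 ≈ -0.00077453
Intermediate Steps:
r(a, v) = a/9
j = -3
c(A) = -28*A² - 7*A (c(A) = -7*((A + A)*(A + A) + A) = -7*((2*A)*(2*A) + A) = -7*(4*A² + A) = -7*(A + 4*A²) = -28*A² - 7*A)
1/c(j*r(-5, -2) + 5) = 1/(-7*(-(-5)/3 + 5)*(1 + 4*(-(-5)/3 + 5))) = 1/(-7*(-3*(-5/9) + 5)*(1 + 4*(-3*(-5/9) + 5))) = 1/(-7*(5/3 + 5)*(1 + 4*(5/3 + 5))) = 1/(-7*20/3*(1 + 4*(20/3))) = 1/(-7*20/3*(1 + 80/3)) = 1/(-7*20/3*83/3) = 1/(-11620/9) = -9/11620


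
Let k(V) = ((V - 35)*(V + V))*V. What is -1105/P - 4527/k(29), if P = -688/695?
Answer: 646126523/578608 ≈ 1116.7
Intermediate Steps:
k(V) = 2*V²*(-35 + V) (k(V) = ((-35 + V)*(2*V))*V = (2*V*(-35 + V))*V = 2*V²*(-35 + V))
P = -688/695 (P = -688*1/695 = -688/695 ≈ -0.98993)
-1105/P - 4527/k(29) = -1105/(-688/695) - 4527*1/(1682*(-35 + 29)) = -1105*(-695/688) - 4527/(2*841*(-6)) = 767975/688 - 4527/(-10092) = 767975/688 - 4527*(-1/10092) = 767975/688 + 1509/3364 = 646126523/578608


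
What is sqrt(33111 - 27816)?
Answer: sqrt(5295) ≈ 72.767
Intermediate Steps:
sqrt(33111 - 27816) = sqrt(5295)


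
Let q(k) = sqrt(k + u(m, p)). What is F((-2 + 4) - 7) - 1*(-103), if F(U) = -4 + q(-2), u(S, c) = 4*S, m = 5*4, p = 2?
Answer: 99 + sqrt(78) ≈ 107.83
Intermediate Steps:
m = 20
q(k) = sqrt(80 + k) (q(k) = sqrt(k + 4*20) = sqrt(k + 80) = sqrt(80 + k))
F(U) = -4 + sqrt(78) (F(U) = -4 + sqrt(80 - 2) = -4 + sqrt(78))
F((-2 + 4) - 7) - 1*(-103) = (-4 + sqrt(78)) - 1*(-103) = (-4 + sqrt(78)) + 103 = 99 + sqrt(78)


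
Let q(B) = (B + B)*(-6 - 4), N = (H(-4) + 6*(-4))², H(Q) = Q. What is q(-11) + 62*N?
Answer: 48828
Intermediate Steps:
N = 784 (N = (-4 + 6*(-4))² = (-4 - 24)² = (-28)² = 784)
q(B) = -20*B (q(B) = (2*B)*(-10) = -20*B)
q(-11) + 62*N = -20*(-11) + 62*784 = 220 + 48608 = 48828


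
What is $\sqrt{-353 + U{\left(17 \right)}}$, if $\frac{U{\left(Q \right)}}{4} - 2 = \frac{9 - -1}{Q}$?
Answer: $\frac{5 i \sqrt{3961}}{17} \approx 18.511 i$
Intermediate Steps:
$U{\left(Q \right)} = 8 + \frac{40}{Q}$ ($U{\left(Q \right)} = 8 + 4 \frac{9 - -1}{Q} = 8 + 4 \frac{9 + 1}{Q} = 8 + 4 \frac{10}{Q} = 8 + \frac{40}{Q}$)
$\sqrt{-353 + U{\left(17 \right)}} = \sqrt{-353 + \left(8 + \frac{40}{17}\right)} = \sqrt{-353 + \frac{176}{17}} = \sqrt{- \frac{5825}{17}} = \frac{5 i \sqrt{3961}}{17}$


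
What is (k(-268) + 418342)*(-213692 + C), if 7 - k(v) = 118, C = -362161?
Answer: -240839576043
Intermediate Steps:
k(v) = -111 (k(v) = 7 - 1*118 = 7 - 118 = -111)
(k(-268) + 418342)*(-213692 + C) = (-111 + 418342)*(-213692 - 362161) = 418231*(-575853) = -240839576043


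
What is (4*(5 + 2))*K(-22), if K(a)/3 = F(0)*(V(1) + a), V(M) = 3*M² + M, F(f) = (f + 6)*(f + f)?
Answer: 0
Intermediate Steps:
F(f) = 2*f*(6 + f) (F(f) = (6 + f)*(2*f) = 2*f*(6 + f))
V(M) = M + 3*M²
K(a) = 0 (K(a) = 3*((2*0*(6 + 0))*(1*(1 + 3*1) + a)) = 3*((2*0*6)*(1*(1 + 3) + a)) = 3*(0*(1*4 + a)) = 3*(0*(4 + a)) = 3*0 = 0)
(4*(5 + 2))*K(-22) = (4*(5 + 2))*0 = (4*7)*0 = 28*0 = 0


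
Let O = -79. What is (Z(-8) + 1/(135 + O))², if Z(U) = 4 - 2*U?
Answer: 1256641/3136 ≈ 400.71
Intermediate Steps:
(Z(-8) + 1/(135 + O))² = ((4 - 2*(-8)) + 1/(135 - 79))² = ((4 + 16) + 1/56)² = (20 + 1/56)² = (1121/56)² = 1256641/3136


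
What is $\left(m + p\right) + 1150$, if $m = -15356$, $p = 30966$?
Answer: $16760$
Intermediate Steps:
$\left(m + p\right) + 1150 = \left(-15356 + 30966\right) + 1150 = 15610 + 1150 = 16760$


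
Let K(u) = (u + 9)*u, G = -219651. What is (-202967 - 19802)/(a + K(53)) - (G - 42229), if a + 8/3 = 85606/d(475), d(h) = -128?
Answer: 131418631432/501991 ≈ 2.6179e+5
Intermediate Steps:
K(u) = u*(9 + u) (K(u) = (9 + u)*u = u*(9 + u))
a = -128921/192 (a = -8/3 + 85606/(-128) = -8/3 + 85606*(-1/128) = -8/3 - 42803/64 = -128921/192 ≈ -671.46)
(-202967 - 19802)/(a + K(53)) - (G - 42229) = (-202967 - 19802)/(-128921/192 + 53*(9 + 53)) - (-219651 - 42229) = -222769/(-128921/192 + 53*62) - 1*(-261880) = -222769/(-128921/192 + 3286) + 261880 = -222769/501991/192 + 261880 = -222769*192/501991 + 261880 = -42771648/501991 + 261880 = 131418631432/501991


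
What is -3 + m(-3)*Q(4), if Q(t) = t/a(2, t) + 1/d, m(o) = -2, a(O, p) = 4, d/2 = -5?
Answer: -24/5 ≈ -4.8000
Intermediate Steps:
d = -10 (d = 2*(-5) = -10)
Q(t) = -1/10 + t/4 (Q(t) = t/4 + 1/(-10) = t*(1/4) + 1*(-1/10) = t/4 - 1/10 = -1/10 + t/4)
-3 + m(-3)*Q(4) = -3 - 2*(-1/10 + (1/4)*4) = -3 - 2*(-1/10 + 1) = -3 - 2*9/10 = -3 - 9/5 = -24/5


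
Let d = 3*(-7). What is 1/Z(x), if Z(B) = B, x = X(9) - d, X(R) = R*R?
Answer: 1/102 ≈ 0.0098039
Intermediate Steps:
d = -21
X(R) = R**2
x = 102 (x = 9**2 - 1*(-21) = 81 + 21 = 102)
1/Z(x) = 1/102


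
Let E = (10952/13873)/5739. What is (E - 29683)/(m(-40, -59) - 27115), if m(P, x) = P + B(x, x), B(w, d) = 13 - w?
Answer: 2363275763449/2156271192201 ≈ 1.0960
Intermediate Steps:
m(P, x) = 13 + P - x (m(P, x) = P + (13 - x) = 13 + P - x)
E = 10952/79617147 (E = (10952*(1/13873))*(1/5739) = (10952/13873)*(1/5739) = 10952/79617147 ≈ 0.00013756)
(E - 29683)/(m(-40, -59) - 27115) = (10952/79617147 - 29683)/((13 - 40 - 1*(-59)) - 27115) = -2363275763449/(79617147*((13 - 40 + 59) - 27115)) = -2363275763449/(79617147*(32 - 27115)) = -2363275763449/79617147/(-27083) = -2363275763449/79617147*(-1/27083) = 2363275763449/2156271192201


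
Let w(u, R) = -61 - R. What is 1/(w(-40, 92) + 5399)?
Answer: 1/5246 ≈ 0.00019062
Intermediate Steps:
1/(w(-40, 92) + 5399) = 1/((-61 - 1*92) + 5399) = 1/((-61 - 92) + 5399) = 1/(-153 + 5399) = 1/5246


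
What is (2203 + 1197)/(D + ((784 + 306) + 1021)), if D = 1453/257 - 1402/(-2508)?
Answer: 1095745200/682331077 ≈ 1.6059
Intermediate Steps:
D = 2002219/322278 (D = 1453*(1/257) - 1402*(-1/2508) = 1453/257 + 701/1254 = 2002219/322278 ≈ 6.2127)
(2203 + 1197)/(D + ((784 + 306) + 1021)) = (2203 + 1197)/(2002219/322278 + ((784 + 306) + 1021)) = 3400/(2002219/322278 + (1090 + 1021)) = 3400/(2002219/322278 + 2111) = 3400/(682331077/322278) = 3400*(322278/682331077) = 1095745200/682331077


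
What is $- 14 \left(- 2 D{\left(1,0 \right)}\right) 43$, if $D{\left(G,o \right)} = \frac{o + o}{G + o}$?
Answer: $0$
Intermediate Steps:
$D{\left(G,o \right)} = \frac{2 o}{G + o}$
$- 14 \left(- 2 D{\left(1,0 \right)}\right) 43 = - 14 \left(- 2 \cdot 2 \cdot 0 \frac{1}{1 + 0}\right) 43 = - 14 \left(- 2 \cdot 2 \cdot 0 \cdot 1^{-1}\right) 43 = - 14 \left(- 2 \cdot 2 \cdot 0 \cdot 1\right) 43 = - 14 \left(\left(-2\right) 0\right) 43 = \left(-14\right) 0 \cdot 43 = 0 \cdot 43 = 0$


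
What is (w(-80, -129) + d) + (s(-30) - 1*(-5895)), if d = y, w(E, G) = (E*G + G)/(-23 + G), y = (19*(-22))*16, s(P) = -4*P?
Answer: -112487/152 ≈ -740.05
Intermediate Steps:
y = -6688 (y = -418*16 = -6688)
w(E, G) = (G + E*G)/(-23 + G)
d = -6688
(w(-80, -129) + d) + (s(-30) - 1*(-5895)) = (-129*(1 - 80)/(-23 - 129) - 6688) + (-4*(-30) - 1*(-5895)) = (-129*(-79)/(-152) - 6688) + (120 + 5895) = (-129*(-1/152)*(-79) - 6688) + 6015 = (-10191/152 - 6688) + 6015 = -1026767/152 + 6015 = -112487/152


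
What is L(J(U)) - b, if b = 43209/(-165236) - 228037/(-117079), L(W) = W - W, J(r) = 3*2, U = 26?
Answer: -32621055221/19345665644 ≈ -1.6862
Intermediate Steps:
J(r) = 6
L(W) = 0
b = 32621055221/19345665644 (b = 43209*(-1/165236) - 228037*(-1/117079) = -43209/165236 + 228037/117079 = 32621055221/19345665644 ≈ 1.6862)
L(J(U)) - b = 0 - 1*32621055221/19345665644 = 0 - 32621055221/19345665644 = -32621055221/19345665644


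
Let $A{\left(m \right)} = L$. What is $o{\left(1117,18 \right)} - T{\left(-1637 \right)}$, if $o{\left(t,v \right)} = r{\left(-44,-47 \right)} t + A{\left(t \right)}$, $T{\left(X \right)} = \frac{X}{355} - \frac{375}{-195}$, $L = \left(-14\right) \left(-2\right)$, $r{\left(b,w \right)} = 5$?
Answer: $\frac{25916401}{4615} \approx 5615.7$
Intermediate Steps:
$L = 28$
$T{\left(X \right)} = \frac{25}{13} + \frac{X}{355}$ ($T{\left(X \right)} = X \frac{1}{355} - - \frac{25}{13} = \frac{X}{355} + \frac{25}{13} = \frac{25}{13} + \frac{X}{355}$)
$A{\left(m \right)} = 28$
$o{\left(t,v \right)} = 28 + 5 t$ ($o{\left(t,v \right)} = 5 t + 28 = 28 + 5 t$)
$o{\left(1117,18 \right)} - T{\left(-1637 \right)} = \left(28 + 5 \cdot 1117\right) - \left(\frac{25}{13} + \frac{1}{355} \left(-1637\right)\right) = \left(28 + 5585\right) - \left(\frac{25}{13} - \frac{1637}{355}\right) = 5613 - - \frac{12406}{4615} = 5613 + \frac{12406}{4615} = \frac{25916401}{4615}$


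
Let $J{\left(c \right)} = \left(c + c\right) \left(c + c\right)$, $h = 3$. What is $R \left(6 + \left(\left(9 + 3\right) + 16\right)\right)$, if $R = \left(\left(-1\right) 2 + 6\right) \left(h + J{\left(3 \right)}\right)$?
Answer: $5304$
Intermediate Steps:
$J{\left(c \right)} = 4 c^{2}$ ($J{\left(c \right)} = 2 c 2 c = 4 c^{2}$)
$R = 156$ ($R = \left(\left(-1\right) 2 + 6\right) \left(3 + 4 \cdot 3^{2}\right) = \left(-2 + 6\right) \left(3 + 4 \cdot 9\right) = 4 \left(3 + 36\right) = 4 \cdot 39 = 156$)
$R \left(6 + \left(\left(9 + 3\right) + 16\right)\right) = 156 \left(6 + \left(\left(9 + 3\right) + 16\right)\right) = 156 \left(6 + \left(12 + 16\right)\right) = 156 \left(6 + 28\right) = 156 \cdot 34 = 5304$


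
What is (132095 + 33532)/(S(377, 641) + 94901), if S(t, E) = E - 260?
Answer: 15057/8662 ≈ 1.7383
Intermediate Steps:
S(t, E) = -260 + E
(132095 + 33532)/(S(377, 641) + 94901) = (132095 + 33532)/((-260 + 641) + 94901) = 165627/(381 + 94901) = 165627/95282 = 165627*(1/95282) = 15057/8662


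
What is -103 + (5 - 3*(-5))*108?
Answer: 2057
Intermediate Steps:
-103 + (5 - 3*(-5))*108 = -103 + (5 + 15)*108 = -103 + 20*108 = -103 + 2160 = 2057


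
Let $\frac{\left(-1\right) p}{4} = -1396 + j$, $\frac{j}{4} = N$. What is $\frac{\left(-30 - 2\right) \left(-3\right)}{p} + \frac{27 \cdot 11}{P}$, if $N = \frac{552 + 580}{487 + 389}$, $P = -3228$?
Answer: $- \frac{1531197}{20483812} \approx -0.074752$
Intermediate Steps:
$N = \frac{283}{219}$ ($N = \frac{1132}{876} = 1132 \cdot \frac{1}{876} = \frac{283}{219} \approx 1.2922$)
$j = \frac{1132}{219}$ ($j = 4 \cdot \frac{283}{219} = \frac{1132}{219} \approx 5.169$)
$p = \frac{1218368}{219}$ ($p = - 4 \left(-1396 + \frac{1132}{219}\right) = \left(-4\right) \left(- \frac{304592}{219}\right) = \frac{1218368}{219} \approx 5563.3$)
$\frac{\left(-30 - 2\right) \left(-3\right)}{p} + \frac{27 \cdot 11}{P} = \frac{\left(-30 - 2\right) \left(-3\right)}{\frac{1218368}{219}} + \frac{27 \cdot 11}{-3228} = \left(-32\right) \left(-3\right) \frac{219}{1218368} + 297 \left(- \frac{1}{3228}\right) = 96 \cdot \frac{219}{1218368} - \frac{99}{1076} = \frac{657}{38074} - \frac{99}{1076} = - \frac{1531197}{20483812}$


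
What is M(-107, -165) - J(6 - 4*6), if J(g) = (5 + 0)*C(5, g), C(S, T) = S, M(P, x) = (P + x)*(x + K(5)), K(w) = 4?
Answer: 43767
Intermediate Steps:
M(P, x) = (4 + x)*(P + x) (M(P, x) = (P + x)*(x + 4) = (P + x)*(4 + x) = (4 + x)*(P + x))
J(g) = 25 (J(g) = (5 + 0)*5 = 5*5 = 25)
M(-107, -165) - J(6 - 4*6) = ((-165)² + 4*(-107) + 4*(-165) - 107*(-165)) - 1*25 = (27225 - 428 - 660 + 17655) - 25 = 43792 - 25 = 43767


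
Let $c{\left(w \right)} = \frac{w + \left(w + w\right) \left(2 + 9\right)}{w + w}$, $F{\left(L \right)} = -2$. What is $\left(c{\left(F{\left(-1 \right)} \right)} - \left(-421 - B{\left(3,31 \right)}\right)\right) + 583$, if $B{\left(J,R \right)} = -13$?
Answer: $\frac{2005}{2} \approx 1002.5$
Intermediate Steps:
$c{\left(w \right)} = \frac{23}{2}$ ($c{\left(w \right)} = \frac{w + 2 w 11}{2 w} = \left(w + 22 w\right) \frac{1}{2 w} = 23 w \frac{1}{2 w} = \frac{23}{2}$)
$\left(c{\left(F{\left(-1 \right)} \right)} - \left(-421 - B{\left(3,31 \right)}\right)\right) + 583 = \left(\frac{23}{2} + \left(\left(-13 + 978\right) - 557\right)\right) + 583 = \left(\frac{23}{2} + \left(965 - 557\right)\right) + 583 = \left(\frac{23}{2} + 408\right) + 583 = \frac{839}{2} + 583 = \frac{2005}{2}$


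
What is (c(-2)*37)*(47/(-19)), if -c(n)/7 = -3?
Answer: -36519/19 ≈ -1922.1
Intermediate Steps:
c(n) = 21 (c(n) = -7*(-3) = 21)
(c(-2)*37)*(47/(-19)) = (21*37)*(47/(-19)) = 777*(47*(-1/19)) = 777*(-47/19) = -36519/19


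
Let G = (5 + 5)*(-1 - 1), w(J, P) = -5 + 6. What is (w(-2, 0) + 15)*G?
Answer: -320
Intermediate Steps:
w(J, P) = 1
G = -20 (G = 10*(-2) = -20)
(w(-2, 0) + 15)*G = (1 + 15)*(-20) = 16*(-20) = -320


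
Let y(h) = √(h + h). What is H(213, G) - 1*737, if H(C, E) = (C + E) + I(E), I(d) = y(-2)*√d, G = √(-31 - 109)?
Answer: -524 + 2*I*√35 + 2*I*√2*35^(¼)*√I ≈ -528.86 + 16.697*I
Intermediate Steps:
y(h) = √2*√h (y(h) = √(2*h) = √2*√h)
G = 2*I*√35 (G = √(-140) = 2*I*√35 ≈ 11.832*I)
I(d) = 2*I*√d (I(d) = (√2*√(-2))*√d = (√2*(I*√2))*√d = (2*I)*√d = 2*I*√d)
H(C, E) = C + E + 2*I*√E (H(C, E) = (C + E) + 2*I*√E = C + E + 2*I*√E)
H(213, G) - 1*737 = (213 + 2*I*√35 + 2*I*√(2*I*√35)) - 1*737 = (213 + 2*I*√35 + 2*I*(√2*35^(¼)*√I)) - 737 = (213 + 2*I*√35 + 2*I*√2*35^(¼)*√I) - 737 = -524 + 2*I*√35 + 2*I*√2*35^(¼)*√I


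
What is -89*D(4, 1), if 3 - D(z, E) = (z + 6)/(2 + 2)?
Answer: -89/2 ≈ -44.500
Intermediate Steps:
D(z, E) = 3/2 - z/4 (D(z, E) = 3 - (z + 6)/(2 + 2) = 3 - (6 + z)/4 = 3 - (3/2 + z/4) = 3 + (-3/2 - z/4) = 3/2 - z/4)
-89*D(4, 1) = -89*(3/2 - 1/4*4) = -89*(3/2 - 1) = -89*1/2 = -89/2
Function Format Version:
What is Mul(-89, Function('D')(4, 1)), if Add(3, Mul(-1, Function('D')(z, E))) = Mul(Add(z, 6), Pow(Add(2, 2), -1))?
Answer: Rational(-89, 2) ≈ -44.500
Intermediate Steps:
Function('D')(z, E) = Add(Rational(3, 2), Mul(Rational(-1, 4), z)) (Function('D')(z, E) = Add(3, Mul(-1, Mul(Add(z, 6), Pow(Add(2, 2), -1)))) = Add(3, Mul(-1, Mul(Add(6, z), Pow(4, -1)))) = Add(3, Mul(-1, Mul(Add(6, z), Rational(1, 4)))) = Add(3, Mul(-1, Add(Rational(3, 2), Mul(Rational(1, 4), z)))) = Add(3, Add(Rational(-3, 2), Mul(Rational(-1, 4), z))) = Add(Rational(3, 2), Mul(Rational(-1, 4), z)))
Mul(-89, Function('D')(4, 1)) = Mul(-89, Add(Rational(3, 2), Mul(Rational(-1, 4), 4))) = Mul(-89, Add(Rational(3, 2), -1)) = Mul(-89, Rational(1, 2)) = Rational(-89, 2)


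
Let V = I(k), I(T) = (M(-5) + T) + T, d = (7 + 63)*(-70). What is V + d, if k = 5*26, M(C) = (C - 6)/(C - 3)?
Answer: -37109/8 ≈ -4638.6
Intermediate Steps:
M(C) = (-6 + C)/(-3 + C)
d = -4900 (d = 70*(-70) = -4900)
k = 130
I(T) = 11/8 + 2*T (I(T) = ((-6 - 5)/(-3 - 5) + T) + T = (-11/(-8) + T) + T = (-⅛*(-11) + T) + T = (11/8 + T) + T = 11/8 + 2*T)
V = 2091/8 (V = 11/8 + 2*130 = 11/8 + 260 = 2091/8 ≈ 261.38)
V + d = 2091/8 - 4900 = -37109/8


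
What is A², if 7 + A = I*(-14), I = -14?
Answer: 35721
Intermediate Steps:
A = 189 (A = -7 - 14*(-14) = -7 + 196 = 189)
A² = 189² = 35721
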